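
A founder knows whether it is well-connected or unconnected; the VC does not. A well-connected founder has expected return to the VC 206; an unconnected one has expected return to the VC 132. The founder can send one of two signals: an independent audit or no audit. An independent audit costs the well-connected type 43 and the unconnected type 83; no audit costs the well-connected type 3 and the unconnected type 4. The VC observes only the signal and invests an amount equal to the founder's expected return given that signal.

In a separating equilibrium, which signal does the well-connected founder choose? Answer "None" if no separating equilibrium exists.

audit

Try well-connected → audit, unconnected → no audit:
  Under separation the VC infers type exactly: audit → well-connected (pays 206), no audit → unconnected (pays 132).
  Well-connected: audit gives 206 − 43 = 163; no audit gives 132 − 3 = 129. No deviation. ✓
  Unconnected: no audit gives 132 − 4 = 128; audit gives 206 − 83 = 123. No deviation. ✓
Both hold — the well-connected type sends audit.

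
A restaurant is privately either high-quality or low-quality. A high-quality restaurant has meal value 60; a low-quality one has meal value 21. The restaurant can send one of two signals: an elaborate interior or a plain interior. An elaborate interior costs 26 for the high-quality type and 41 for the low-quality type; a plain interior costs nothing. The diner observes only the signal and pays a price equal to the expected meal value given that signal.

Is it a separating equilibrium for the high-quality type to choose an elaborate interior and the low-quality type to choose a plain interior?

Under separation the diner infers type exactly: elaborate interior → high-quality (pays 60), plain interior → low-quality (pays 21).
High-quality: elaborate interior gives 60 − 26 = 34; plain interior gives 21 − 0 = 21. No deviation. ✓
Low-quality: plain interior gives 21 − 0 = 21; elaborate interior gives 60 − 41 = 19. No deviation. ✓
Both incentive constraints hold.

Yes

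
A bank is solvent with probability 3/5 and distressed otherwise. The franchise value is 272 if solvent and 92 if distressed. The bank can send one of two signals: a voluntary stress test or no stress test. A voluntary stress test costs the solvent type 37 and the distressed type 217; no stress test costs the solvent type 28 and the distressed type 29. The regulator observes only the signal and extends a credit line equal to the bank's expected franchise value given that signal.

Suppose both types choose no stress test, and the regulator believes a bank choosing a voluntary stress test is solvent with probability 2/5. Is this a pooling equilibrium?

Yes

On the equilibrium path (no stress test) the regulator holds the prior 3/5 and pays 3/5·272 + 2/5·92 = 200. Off-path (stress test) belief 2/5 gives 2/5·272 + 3/5·92 = 164.
Solvent: no stress test gives 200 − 28 = 172; stress test gives 164 − 37 = 127. Stays. ✓
Distressed: no stress test gives 200 − 29 = 171; stress test gives 164 − 217 = -53. Stays. ✓
Beliefs are Bayes-consistent on-path and both types best-respond.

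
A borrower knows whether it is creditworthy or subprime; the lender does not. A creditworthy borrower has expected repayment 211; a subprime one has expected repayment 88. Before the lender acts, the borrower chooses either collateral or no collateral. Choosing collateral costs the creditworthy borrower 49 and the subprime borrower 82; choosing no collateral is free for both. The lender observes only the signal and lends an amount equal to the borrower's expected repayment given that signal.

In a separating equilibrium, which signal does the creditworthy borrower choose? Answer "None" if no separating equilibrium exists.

None

Try creditworthy → collateral, subprime → no collateral:
  If types separate, collateral earns payment 211 and no collateral earns 88.
  Creditworthy: collateral gives 211 − 49 = 162; no collateral gives 88 − 0 = 88. No deviation. ✓
  Subprime: no collateral gives 88 − 0 = 88; collateral gives 211 − 82 = 129. Would deviate. ✗
Try creditworthy → no collateral, subprime → collateral:
  If types separate, no collateral earns payment 211 and collateral earns 88.
  Creditworthy: no collateral gives 211 − 0 = 211; collateral gives 88 − 49 = 39. No deviation. ✓
  Subprime: collateral gives 88 − 82 = 6; no collateral gives 211 − 0 = 211. Would deviate. ✗
Neither assignment is incentive-compatible.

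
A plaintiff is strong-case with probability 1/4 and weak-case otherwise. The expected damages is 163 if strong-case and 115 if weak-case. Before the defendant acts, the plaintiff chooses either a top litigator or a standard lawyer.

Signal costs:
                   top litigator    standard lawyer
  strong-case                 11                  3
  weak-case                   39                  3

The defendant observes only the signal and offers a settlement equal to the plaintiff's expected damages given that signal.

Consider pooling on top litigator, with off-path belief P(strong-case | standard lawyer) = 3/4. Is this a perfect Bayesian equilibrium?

At the pooled signal (top litigator) the defendant holds the prior 1/4 and pays 1/4·163 + 3/4·115 = 127. Off-path (standard lawyer) belief 3/4 gives 3/4·163 + 1/4·115 = 151.
Strong-case: top litigator gives 127 − 11 = 116; standard lawyer gives 151 − 3 = 148. Deviates. ✗
Weak-case: top litigator gives 127 − 39 = 88; standard lawyer gives 151 − 3 = 148. Deviates. ✗

No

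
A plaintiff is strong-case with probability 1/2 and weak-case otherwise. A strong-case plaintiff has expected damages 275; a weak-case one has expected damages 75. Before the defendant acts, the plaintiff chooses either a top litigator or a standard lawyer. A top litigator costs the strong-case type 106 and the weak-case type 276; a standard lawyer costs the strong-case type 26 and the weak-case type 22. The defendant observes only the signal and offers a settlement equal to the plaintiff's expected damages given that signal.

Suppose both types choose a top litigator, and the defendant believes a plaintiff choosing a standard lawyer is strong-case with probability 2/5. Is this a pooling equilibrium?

At the pooled signal (top litigator) the defendant holds the prior 1/2 and pays 1/2·275 + 1/2·75 = 175. Off-path (standard lawyer) belief 2/5 gives 2/5·275 + 3/5·75 = 155.
Strong-case: top litigator gives 175 − 106 = 69; standard lawyer gives 155 − 26 = 129. Deviates. ✗
Weak-case: top litigator gives 175 − 276 = -101; standard lawyer gives 155 − 22 = 133. Deviates. ✗

No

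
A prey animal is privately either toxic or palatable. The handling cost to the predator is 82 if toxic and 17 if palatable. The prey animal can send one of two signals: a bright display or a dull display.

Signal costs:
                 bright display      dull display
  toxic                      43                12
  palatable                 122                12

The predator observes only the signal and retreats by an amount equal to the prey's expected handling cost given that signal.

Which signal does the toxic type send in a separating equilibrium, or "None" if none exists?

Try toxic → bright display, palatable → dull display:
  If types separate, bright display earns payment 82 and dull display earns 17.
  Toxic: bright display gives 82 − 43 = 39; dull display gives 17 − 12 = 5. No deviation. ✓
  Palatable: dull display gives 17 − 12 = 5; bright display gives 82 − 122 = -40. No deviation. ✓
Both hold — the toxic type sends bright display.

bright display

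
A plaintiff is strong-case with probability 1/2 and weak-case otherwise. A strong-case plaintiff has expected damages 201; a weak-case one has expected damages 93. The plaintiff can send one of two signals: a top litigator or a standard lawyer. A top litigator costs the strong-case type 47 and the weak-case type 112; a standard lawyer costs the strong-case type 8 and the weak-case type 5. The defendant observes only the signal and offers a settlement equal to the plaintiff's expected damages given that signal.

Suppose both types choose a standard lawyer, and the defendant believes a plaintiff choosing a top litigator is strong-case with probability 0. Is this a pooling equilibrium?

Yes

At the pooled signal (standard lawyer) the defendant holds the prior 1/2 and pays 1/2·201 + 1/2·93 = 147. Off-path (top litigator) belief 0 gives 0·201 + 1·93 = 93.
Strong-case: standard lawyer gives 147 − 8 = 139; top litigator gives 93 − 47 = 46. Stays. ✓
Weak-case: standard lawyer gives 147 − 5 = 142; top litigator gives 93 − 112 = -19. Stays. ✓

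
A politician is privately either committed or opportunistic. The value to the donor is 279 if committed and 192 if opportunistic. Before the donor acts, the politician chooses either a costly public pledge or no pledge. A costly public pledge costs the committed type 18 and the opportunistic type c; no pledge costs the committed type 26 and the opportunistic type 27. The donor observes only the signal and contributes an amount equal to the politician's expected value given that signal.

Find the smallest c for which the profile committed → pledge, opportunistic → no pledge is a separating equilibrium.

114

Under separation: pledge → committed (pays 279); no pledge → opportunistic (pays 192).
Committed: 279 − 18 = 261 ≥ 192 − 26 = 166. Holds regardless of c. ✓
Opportunistic: 192 − 27 ≥ 279 − c, so c ≥ 279 − 165 = 114.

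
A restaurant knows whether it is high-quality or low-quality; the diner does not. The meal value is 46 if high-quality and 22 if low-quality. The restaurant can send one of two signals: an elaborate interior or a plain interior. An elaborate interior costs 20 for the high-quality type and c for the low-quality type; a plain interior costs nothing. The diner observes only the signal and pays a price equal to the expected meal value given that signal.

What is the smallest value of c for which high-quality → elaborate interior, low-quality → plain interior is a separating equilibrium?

Under separation: elaborate interior → high-quality (pays 46); plain interior → low-quality (pays 22).
High-quality: 46 − 20 = 26 ≥ 22 − 0 = 22. Holds regardless of c. ✓
Low-quality: 22 − 0 ≥ 46 − c, so c ≥ 46 − 22 = 24.

24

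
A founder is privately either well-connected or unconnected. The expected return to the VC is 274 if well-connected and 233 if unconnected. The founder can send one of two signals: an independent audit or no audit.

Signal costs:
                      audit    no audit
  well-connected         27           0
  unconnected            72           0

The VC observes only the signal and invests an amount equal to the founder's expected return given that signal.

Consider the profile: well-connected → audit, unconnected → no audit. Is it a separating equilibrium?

Under separation the VC infers type exactly: audit → well-connected (pays 274), no audit → unconnected (pays 233).
Well-connected: audit gives 274 − 27 = 247; no audit gives 233 − 0 = 233. No deviation. ✓
Unconnected: no audit gives 233 − 0 = 233; audit gives 274 − 72 = 202. No deviation. ✓
Both incentive constraints hold.

Yes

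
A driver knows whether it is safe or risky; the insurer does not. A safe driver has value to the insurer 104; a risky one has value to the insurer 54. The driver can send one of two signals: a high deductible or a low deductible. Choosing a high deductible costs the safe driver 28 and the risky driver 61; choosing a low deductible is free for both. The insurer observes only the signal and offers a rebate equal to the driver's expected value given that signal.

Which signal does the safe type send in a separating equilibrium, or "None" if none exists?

high deductible

Try safe → high deductible, risky → low deductible:
  If types separate, high deductible earns payment 104 and low deductible earns 54.
  Safe: high deductible gives 104 − 28 = 76; low deductible gives 54 − 0 = 54. No deviation. ✓
  Risky: low deductible gives 54 − 0 = 54; high deductible gives 104 − 61 = 43. No deviation. ✓
Both hold — the safe type sends high deductible.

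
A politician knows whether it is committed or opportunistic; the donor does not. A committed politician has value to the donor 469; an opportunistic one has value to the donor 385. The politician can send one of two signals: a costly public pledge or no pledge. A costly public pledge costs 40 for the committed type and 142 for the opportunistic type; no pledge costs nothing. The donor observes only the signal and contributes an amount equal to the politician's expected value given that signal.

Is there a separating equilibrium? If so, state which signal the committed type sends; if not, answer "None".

pledge

Try committed → pledge, opportunistic → no pledge:
  If types separate, pledge earns payment 469 and no pledge earns 385.
  Committed: pledge gives 469 − 40 = 429; no pledge gives 385 − 0 = 385. No deviation. ✓
  Opportunistic: no pledge gives 385 − 0 = 385; pledge gives 469 − 142 = 327. No deviation. ✓
Both hold — the committed type sends pledge.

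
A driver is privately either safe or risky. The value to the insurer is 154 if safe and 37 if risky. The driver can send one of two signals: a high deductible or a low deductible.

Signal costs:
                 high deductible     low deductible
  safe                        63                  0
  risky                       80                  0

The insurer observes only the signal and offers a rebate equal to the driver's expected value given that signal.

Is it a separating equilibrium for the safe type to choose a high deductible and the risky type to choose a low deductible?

No

If types separate, high deductible earns payment 154 and low deductible earns 37.
Safe: high deductible gives 154 − 63 = 91; low deductible gives 37 − 0 = 37. No deviation. ✓
Risky: low deductible gives 37 − 0 = 37; high deductible gives 154 − 80 = 74. Would deviate. ✗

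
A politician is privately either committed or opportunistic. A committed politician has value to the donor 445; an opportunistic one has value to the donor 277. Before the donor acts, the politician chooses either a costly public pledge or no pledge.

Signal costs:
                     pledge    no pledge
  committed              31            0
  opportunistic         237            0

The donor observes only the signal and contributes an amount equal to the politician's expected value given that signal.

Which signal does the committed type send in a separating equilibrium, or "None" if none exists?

Try committed → pledge, opportunistic → no pledge:
  If types separate, pledge earns payment 445 and no pledge earns 277.
  Committed: pledge gives 445 − 31 = 414; no pledge gives 277 − 0 = 277. No deviation. ✓
  Opportunistic: no pledge gives 277 − 0 = 277; pledge gives 445 − 237 = 208. No deviation. ✓
Both hold — the committed type sends pledge.

pledge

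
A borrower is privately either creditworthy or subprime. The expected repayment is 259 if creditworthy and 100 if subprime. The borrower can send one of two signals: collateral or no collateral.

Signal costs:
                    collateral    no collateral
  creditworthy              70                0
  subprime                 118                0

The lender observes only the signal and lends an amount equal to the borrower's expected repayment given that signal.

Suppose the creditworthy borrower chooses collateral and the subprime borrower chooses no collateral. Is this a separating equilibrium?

If types separate, collateral earns payment 259 and no collateral earns 100.
Creditworthy: collateral gives 259 − 70 = 189; no collateral gives 100 − 0 = 100. No deviation. ✓
Subprime: no collateral gives 100 − 0 = 100; collateral gives 259 − 118 = 141. Would deviate. ✗

No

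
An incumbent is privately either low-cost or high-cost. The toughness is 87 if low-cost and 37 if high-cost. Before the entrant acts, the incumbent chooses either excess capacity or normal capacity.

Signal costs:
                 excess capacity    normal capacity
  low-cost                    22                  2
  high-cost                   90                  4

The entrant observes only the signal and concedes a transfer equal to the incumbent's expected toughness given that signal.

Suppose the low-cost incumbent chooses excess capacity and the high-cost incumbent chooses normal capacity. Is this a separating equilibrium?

Yes

Under separation the entrant infers type exactly: excess capacity → low-cost (pays 87), normal capacity → high-cost (pays 37).
Low-cost: excess capacity gives 87 − 22 = 65; normal capacity gives 37 − 2 = 35. No deviation. ✓
High-cost: normal capacity gives 37 − 4 = 33; excess capacity gives 87 − 90 = -3. No deviation. ✓
Both incentive constraints hold.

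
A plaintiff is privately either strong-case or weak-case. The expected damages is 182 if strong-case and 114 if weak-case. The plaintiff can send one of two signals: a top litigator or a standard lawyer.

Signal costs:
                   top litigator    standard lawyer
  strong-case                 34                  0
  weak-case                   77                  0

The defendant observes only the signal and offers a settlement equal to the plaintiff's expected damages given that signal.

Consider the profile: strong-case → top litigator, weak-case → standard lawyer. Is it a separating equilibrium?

If types separate, top litigator earns payment 182 and standard lawyer earns 114.
Strong-case: top litigator gives 182 − 34 = 148; standard lawyer gives 114 − 0 = 114. No deviation. ✓
Weak-case: standard lawyer gives 114 − 0 = 114; top litigator gives 182 − 77 = 105. No deviation. ✓
Neither type gains from mimicking the other.

Yes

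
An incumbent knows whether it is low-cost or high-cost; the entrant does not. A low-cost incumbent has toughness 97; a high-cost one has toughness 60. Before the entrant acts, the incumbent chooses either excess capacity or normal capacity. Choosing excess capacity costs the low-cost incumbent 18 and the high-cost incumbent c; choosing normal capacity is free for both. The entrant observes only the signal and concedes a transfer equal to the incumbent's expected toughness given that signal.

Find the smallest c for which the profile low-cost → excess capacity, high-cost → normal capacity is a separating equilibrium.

Under separation: excess capacity → low-cost (pays 97); normal capacity → high-cost (pays 60).
Low-cost: 97 − 18 = 79 ≥ 60 − 0 = 60. Holds regardless of c. ✓
High-cost: 60 − 0 ≥ 97 − c, so c ≥ 97 − 60 = 37.

37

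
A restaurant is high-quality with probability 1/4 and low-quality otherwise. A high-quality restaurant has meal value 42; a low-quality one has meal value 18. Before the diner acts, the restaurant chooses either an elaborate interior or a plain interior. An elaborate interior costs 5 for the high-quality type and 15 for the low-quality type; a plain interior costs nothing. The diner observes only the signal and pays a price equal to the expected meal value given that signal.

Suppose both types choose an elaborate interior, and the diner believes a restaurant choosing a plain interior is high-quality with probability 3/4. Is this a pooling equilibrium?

On the equilibrium path (elaborate interior) the diner holds the prior 1/4 and pays 1/4·42 + 3/4·18 = 24. Off-path (plain interior) belief 3/4 gives 3/4·42 + 1/4·18 = 36.
High-quality: elaborate interior gives 24 − 5 = 19; plain interior gives 36 − 0 = 36. Deviates. ✗
Low-quality: elaborate interior gives 24 − 15 = 9; plain interior gives 36 − 0 = 36. Deviates. ✗

No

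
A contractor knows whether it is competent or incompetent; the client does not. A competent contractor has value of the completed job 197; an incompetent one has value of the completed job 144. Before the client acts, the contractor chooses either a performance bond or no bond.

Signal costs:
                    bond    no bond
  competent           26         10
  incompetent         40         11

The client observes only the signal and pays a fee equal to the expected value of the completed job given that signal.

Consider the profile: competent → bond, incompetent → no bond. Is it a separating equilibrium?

No

Under separation the client infers type exactly: bond → competent (pays 197), no bond → incompetent (pays 144).
Competent: bond gives 197 − 26 = 171; no bond gives 144 − 10 = 134. No deviation. ✓
Incompetent: no bond gives 144 − 11 = 133; bond gives 197 − 40 = 157. Would deviate. ✗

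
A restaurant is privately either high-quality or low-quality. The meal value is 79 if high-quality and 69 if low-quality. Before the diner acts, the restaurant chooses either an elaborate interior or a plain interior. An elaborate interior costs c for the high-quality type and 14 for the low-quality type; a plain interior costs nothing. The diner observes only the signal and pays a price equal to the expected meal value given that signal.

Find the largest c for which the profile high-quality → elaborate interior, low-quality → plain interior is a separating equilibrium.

Under separation: elaborate interior → high-quality (pays 79); plain interior → low-quality (pays 69).
Low-quality: 69 − 0 = 69 ≥ 79 − 14 = 65. Holds regardless of c. ✓
High-quality: 79 − c ≥ 69 − 0, so c ≤ 79 − 69 = 10.

10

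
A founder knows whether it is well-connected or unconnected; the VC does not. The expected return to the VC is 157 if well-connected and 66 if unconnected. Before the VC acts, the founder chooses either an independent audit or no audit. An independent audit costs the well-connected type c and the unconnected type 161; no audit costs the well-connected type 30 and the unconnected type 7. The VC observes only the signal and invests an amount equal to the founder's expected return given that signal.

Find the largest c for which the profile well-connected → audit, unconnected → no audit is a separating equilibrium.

Under separation: audit → well-connected (pays 157); no audit → unconnected (pays 66).
Unconnected: 66 − 7 = 59 ≥ 157 − 161 = -4. Holds regardless of c. ✓
Well-connected: 157 − c ≥ 66 − 30, so c ≤ 157 − 36 = 121.

121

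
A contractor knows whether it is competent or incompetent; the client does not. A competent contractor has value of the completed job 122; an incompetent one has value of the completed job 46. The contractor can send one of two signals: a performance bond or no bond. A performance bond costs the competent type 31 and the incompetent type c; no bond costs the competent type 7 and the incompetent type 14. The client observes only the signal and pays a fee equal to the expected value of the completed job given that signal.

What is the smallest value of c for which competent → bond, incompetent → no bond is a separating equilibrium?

Under separation: bond → competent (pays 122); no bond → incompetent (pays 46).
Competent: 122 − 31 = 91 ≥ 46 − 7 = 39. Holds regardless of c. ✓
Incompetent: 46 − 14 ≥ 122 − c, so c ≥ 122 − 32 = 90.

90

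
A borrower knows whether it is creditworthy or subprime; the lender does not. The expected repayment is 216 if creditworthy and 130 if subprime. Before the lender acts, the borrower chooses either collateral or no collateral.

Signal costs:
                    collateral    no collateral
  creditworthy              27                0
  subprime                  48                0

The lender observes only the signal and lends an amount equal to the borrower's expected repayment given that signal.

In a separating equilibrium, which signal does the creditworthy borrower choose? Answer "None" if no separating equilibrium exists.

Try creditworthy → collateral, subprime → no collateral:
  If types separate, collateral earns payment 216 and no collateral earns 130.
  Creditworthy: collateral gives 216 − 27 = 189; no collateral gives 130 − 0 = 130. No deviation. ✓
  Subprime: no collateral gives 130 − 0 = 130; collateral gives 216 − 48 = 168. Would deviate. ✗
Try creditworthy → no collateral, subprime → collateral:
  If types separate, no collateral earns payment 216 and collateral earns 130.
  Creditworthy: no collateral gives 216 − 0 = 216; collateral gives 130 − 27 = 103. No deviation. ✓
  Subprime: collateral gives 130 − 48 = 82; no collateral gives 216 − 0 = 216. Would deviate. ✗
Neither assignment is incentive-compatible.

None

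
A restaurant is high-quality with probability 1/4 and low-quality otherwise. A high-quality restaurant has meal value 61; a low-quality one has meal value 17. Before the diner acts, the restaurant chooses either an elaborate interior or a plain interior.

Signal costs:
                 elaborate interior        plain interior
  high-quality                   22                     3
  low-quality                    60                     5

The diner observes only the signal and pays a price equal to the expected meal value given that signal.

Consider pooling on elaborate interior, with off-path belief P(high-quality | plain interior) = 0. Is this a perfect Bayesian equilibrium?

No

At the pooled signal (elaborate interior) the diner holds the prior 1/4 and pays 1/4·61 + 3/4·17 = 28. Off-path (plain interior) belief 0 gives 0·61 + 1·17 = 17.
High-quality: elaborate interior gives 28 − 22 = 6; plain interior gives 17 − 3 = 14. Deviates. ✗
Low-quality: elaborate interior gives 28 − 60 = -32; plain interior gives 17 − 5 = 12. Deviates. ✗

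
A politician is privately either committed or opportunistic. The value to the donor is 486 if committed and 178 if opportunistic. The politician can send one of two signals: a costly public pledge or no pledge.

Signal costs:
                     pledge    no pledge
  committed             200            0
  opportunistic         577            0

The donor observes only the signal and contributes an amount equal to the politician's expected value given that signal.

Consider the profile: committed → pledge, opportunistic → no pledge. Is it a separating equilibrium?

If types separate, pledge earns payment 486 and no pledge earns 178.
Committed: pledge gives 486 − 200 = 286; no pledge gives 178 − 0 = 178. No deviation. ✓
Opportunistic: no pledge gives 178 − 0 = 178; pledge gives 486 − 577 = -91. No deviation. ✓
Both incentive constraints hold.

Yes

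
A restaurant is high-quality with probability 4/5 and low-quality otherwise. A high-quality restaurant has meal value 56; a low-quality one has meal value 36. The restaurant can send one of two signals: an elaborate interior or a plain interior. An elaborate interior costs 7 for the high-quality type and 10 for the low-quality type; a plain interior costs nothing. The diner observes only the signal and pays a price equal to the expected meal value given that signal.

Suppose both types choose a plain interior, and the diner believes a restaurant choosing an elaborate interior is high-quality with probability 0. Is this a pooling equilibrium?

On the equilibrium path (plain interior) the diner holds the prior 4/5 and pays 4/5·56 + 1/5·36 = 52. Off-path (elaborate interior) belief 0 gives 0·56 + 1·36 = 36.
High-quality: plain interior gives 52 − 0 = 52; elaborate interior gives 36 − 7 = 29. Stays. ✓
Low-quality: plain interior gives 52 − 0 = 52; elaborate interior gives 36 − 10 = 26. Stays. ✓
Beliefs are Bayes-consistent on-path and both types best-respond.

Yes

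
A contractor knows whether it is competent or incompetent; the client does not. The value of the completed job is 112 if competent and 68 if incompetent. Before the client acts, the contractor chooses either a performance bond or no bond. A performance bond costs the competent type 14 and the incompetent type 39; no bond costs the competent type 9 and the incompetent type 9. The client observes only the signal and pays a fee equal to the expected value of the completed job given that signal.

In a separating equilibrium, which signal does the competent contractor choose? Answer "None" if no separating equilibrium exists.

Try competent → bond, incompetent → no bond:
  If types separate, bond earns payment 112 and no bond earns 68.
  Competent: bond gives 112 − 14 = 98; no bond gives 68 − 9 = 59. No deviation. ✓
  Incompetent: no bond gives 68 − 9 = 59; bond gives 112 − 39 = 73. Would deviate. ✗
Try competent → no bond, incompetent → bond:
  If types separate, no bond earns payment 112 and bond earns 68.
  Competent: no bond gives 112 − 9 = 103; bond gives 68 − 14 = 54. No deviation. ✓
  Incompetent: bond gives 68 − 39 = 29; no bond gives 112 − 9 = 103. Would deviate. ✗
Neither assignment is incentive-compatible.

None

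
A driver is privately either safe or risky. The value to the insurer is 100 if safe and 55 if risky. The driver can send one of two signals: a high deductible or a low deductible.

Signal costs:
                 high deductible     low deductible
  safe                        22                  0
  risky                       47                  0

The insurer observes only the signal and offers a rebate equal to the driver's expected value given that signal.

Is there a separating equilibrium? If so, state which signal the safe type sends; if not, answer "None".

Try safe → high deductible, risky → low deductible:
  If types separate, high deductible earns payment 100 and low deductible earns 55.
  Safe: high deductible gives 100 − 22 = 78; low deductible gives 55 − 0 = 55. No deviation. ✓
  Risky: low deductible gives 55 − 0 = 55; high deductible gives 100 − 47 = 53. No deviation. ✓
Both hold — the safe type sends high deductible.

high deductible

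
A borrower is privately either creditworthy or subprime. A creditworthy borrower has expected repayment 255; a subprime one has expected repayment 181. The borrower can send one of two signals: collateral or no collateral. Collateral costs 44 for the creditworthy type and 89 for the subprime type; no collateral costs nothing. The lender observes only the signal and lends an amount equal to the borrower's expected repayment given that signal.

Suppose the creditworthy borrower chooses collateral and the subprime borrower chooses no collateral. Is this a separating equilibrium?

Yes

Under separation the lender infers type exactly: collateral → creditworthy (pays 255), no collateral → subprime (pays 181).
Creditworthy: collateral gives 255 − 44 = 211; no collateral gives 181 − 0 = 181. No deviation. ✓
Subprime: no collateral gives 181 − 0 = 181; collateral gives 255 − 89 = 166. No deviation. ✓
Neither type gains from mimicking the other.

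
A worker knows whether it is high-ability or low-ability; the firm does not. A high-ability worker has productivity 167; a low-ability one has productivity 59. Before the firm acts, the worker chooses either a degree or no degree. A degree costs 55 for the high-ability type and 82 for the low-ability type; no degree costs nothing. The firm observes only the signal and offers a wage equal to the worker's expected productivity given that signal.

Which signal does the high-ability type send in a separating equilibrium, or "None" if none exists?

None

Try high-ability → degree, low-ability → no degree:
  If types separate, degree earns payment 167 and no degree earns 59.
  High-ability: degree gives 167 − 55 = 112; no degree gives 59 − 0 = 59. No deviation. ✓
  Low-ability: no degree gives 59 − 0 = 59; degree gives 167 − 82 = 85. Would deviate. ✗
Try high-ability → no degree, low-ability → degree:
  If types separate, no degree earns payment 167 and degree earns 59.
  High-ability: no degree gives 167 − 0 = 167; degree gives 59 − 55 = 4. No deviation. ✓
  Low-ability: degree gives 59 − 82 = -23; no degree gives 167 − 0 = 167. Would deviate. ✗
Neither assignment is incentive-compatible.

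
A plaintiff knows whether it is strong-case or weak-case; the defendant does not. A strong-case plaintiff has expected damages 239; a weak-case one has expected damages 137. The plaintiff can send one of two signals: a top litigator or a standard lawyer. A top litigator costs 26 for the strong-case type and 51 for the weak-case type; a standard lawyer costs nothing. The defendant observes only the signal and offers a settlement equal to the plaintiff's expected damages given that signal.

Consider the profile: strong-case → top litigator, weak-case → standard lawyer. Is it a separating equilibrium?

Under separation the defendant infers type exactly: top litigator → strong-case (pays 239), standard lawyer → weak-case (pays 137).
Strong-case: top litigator gives 239 − 26 = 213; standard lawyer gives 137 − 0 = 137. No deviation. ✓
Weak-case: standard lawyer gives 137 − 0 = 137; top litigator gives 239 − 51 = 188. Would deviate. ✗

No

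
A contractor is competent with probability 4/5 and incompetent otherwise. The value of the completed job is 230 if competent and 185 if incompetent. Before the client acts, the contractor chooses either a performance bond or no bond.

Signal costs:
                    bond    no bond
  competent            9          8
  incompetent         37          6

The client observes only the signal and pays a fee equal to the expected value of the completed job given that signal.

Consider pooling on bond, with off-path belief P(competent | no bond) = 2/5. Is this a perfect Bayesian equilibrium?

No

At the pooled signal (bond) the client holds the prior 4/5 and pays 4/5·230 + 1/5·185 = 221. Off-path (no bond) belief 2/5 gives 2/5·230 + 3/5·185 = 203.
Competent: bond gives 221 − 9 = 212; no bond gives 203 − 8 = 195. Stays. ✓
Incompetent: bond gives 221 − 37 = 184; no bond gives 203 − 6 = 197. Deviates. ✗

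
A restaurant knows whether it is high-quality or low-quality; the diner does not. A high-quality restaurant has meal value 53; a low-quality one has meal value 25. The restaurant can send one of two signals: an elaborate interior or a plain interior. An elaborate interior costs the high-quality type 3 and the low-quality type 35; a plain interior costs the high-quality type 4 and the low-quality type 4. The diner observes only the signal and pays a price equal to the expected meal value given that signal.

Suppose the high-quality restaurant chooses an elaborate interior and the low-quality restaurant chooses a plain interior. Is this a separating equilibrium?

Yes

If types separate, elaborate interior earns payment 53 and plain interior earns 25.
High-quality: elaborate interior gives 53 − 3 = 50; plain interior gives 25 − 4 = 21. No deviation. ✓
Low-quality: plain interior gives 25 − 4 = 21; elaborate interior gives 53 − 35 = 18. No deviation. ✓
Neither type gains from mimicking the other.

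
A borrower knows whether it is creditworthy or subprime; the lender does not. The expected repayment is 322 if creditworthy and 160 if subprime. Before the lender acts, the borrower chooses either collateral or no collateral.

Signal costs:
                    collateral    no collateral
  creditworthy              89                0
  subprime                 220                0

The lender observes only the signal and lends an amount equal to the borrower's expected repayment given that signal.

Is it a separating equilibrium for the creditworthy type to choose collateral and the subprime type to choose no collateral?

Yes

If types separate, collateral earns payment 322 and no collateral earns 160.
Creditworthy: collateral gives 322 − 89 = 233; no collateral gives 160 − 0 = 160. No deviation. ✓
Subprime: no collateral gives 160 − 0 = 160; collateral gives 322 − 220 = 102. No deviation. ✓
Neither type gains from mimicking the other.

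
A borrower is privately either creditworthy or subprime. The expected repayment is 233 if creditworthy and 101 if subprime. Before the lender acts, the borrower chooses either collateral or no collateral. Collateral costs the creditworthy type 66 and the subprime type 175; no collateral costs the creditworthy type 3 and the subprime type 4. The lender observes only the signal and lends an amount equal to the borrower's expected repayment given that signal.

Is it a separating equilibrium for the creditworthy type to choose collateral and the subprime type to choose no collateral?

Yes

Under separation the lender infers type exactly: collateral → creditworthy (pays 233), no collateral → subprime (pays 101).
Creditworthy: collateral gives 233 − 66 = 167; no collateral gives 101 − 3 = 98. No deviation. ✓
Subprime: no collateral gives 101 − 4 = 97; collateral gives 233 − 175 = 58. No deviation. ✓
Both incentive constraints hold.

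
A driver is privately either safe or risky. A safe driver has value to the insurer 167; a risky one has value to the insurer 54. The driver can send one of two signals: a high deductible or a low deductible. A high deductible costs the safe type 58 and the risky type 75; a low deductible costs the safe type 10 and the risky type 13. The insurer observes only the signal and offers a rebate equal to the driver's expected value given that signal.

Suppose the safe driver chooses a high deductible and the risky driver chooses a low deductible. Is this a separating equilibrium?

Under separation the insurer infers type exactly: high deductible → safe (pays 167), low deductible → risky (pays 54).
Safe: high deductible gives 167 − 58 = 109; low deductible gives 54 − 10 = 44. No deviation. ✓
Risky: low deductible gives 54 − 13 = 41; high deductible gives 167 − 75 = 92. Would deviate. ✗

No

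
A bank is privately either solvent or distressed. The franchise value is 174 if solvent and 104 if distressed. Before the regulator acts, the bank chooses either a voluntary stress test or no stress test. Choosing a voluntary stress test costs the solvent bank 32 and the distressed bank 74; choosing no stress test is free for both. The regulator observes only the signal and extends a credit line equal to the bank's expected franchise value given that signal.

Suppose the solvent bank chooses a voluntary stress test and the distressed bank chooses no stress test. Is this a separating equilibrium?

If types separate, stress test earns payment 174 and no stress test earns 104.
Solvent: stress test gives 174 − 32 = 142; no stress test gives 104 − 0 = 104. No deviation. ✓
Distressed: no stress test gives 104 − 0 = 104; stress test gives 174 − 74 = 100. No deviation. ✓
Neither type gains from mimicking the other.

Yes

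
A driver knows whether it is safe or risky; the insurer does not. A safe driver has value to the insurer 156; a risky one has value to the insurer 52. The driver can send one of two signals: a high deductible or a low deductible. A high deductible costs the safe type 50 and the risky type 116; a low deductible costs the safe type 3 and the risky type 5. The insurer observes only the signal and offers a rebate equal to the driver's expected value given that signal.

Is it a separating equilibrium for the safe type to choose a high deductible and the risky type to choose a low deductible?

Under separation the insurer infers type exactly: high deductible → safe (pays 156), low deductible → risky (pays 52).
Safe: high deductible gives 156 − 50 = 106; low deductible gives 52 − 3 = 49. No deviation. ✓
Risky: low deductible gives 52 − 5 = 47; high deductible gives 156 − 116 = 40. No deviation. ✓
Neither type gains from mimicking the other.

Yes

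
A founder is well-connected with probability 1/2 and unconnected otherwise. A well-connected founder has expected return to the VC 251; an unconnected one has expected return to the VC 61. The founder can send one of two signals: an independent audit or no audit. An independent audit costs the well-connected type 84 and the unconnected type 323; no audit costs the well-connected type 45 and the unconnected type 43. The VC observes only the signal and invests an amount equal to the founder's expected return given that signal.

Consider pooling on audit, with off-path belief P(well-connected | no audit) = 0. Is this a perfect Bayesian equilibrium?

No

At the pooled signal (audit) the VC holds the prior 1/2 and pays 1/2·251 + 1/2·61 = 156. Off-path (no audit) belief 0 gives 0·251 + 1·61 = 61.
Well-connected: audit gives 156 − 84 = 72; no audit gives 61 − 45 = 16. Stays. ✓
Unconnected: audit gives 156 − 323 = -167; no audit gives 61 − 43 = 18. Deviates. ✗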